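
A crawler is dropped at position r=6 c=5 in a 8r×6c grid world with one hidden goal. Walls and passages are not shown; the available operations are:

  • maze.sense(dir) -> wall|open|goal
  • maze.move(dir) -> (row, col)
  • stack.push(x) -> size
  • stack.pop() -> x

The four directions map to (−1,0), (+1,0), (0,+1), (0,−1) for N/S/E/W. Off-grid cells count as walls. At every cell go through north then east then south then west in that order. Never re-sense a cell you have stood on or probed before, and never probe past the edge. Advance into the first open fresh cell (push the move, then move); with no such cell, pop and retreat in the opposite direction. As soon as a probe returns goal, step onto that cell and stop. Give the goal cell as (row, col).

~$ sense north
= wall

~$ sense south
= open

~$ push south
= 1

~$ move south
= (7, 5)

~$ sense west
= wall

~$ pop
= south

~$ move north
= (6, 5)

~$ sense west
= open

~$ push west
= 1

~$ move west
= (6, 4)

~$ sense north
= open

~$ push north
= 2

~$ move north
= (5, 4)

~$ sense north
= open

~$ push north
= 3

~$ move north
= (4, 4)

~$ sense north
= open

~$ push north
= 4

~$ move north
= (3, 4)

~$ sense north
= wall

~$ sense east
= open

~$ push east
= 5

~$ move east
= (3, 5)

~$ sense north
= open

~$ push north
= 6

~$ move north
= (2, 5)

~$ sense north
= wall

~$ pop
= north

~$ move south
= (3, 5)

~$ sense south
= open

~$ push south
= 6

~$ move south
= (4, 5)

~$ pop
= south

~$ move north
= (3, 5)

~$ pop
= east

~$ move west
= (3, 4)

~$ sense west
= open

~$ push west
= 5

~$ move west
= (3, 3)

~$ sense north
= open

~$ push north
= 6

~$ move north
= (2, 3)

~$ sense north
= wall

~$ sense west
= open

~$ push west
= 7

~$ move west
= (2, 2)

~$ sense north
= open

~$ push north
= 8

~$ move north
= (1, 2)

~$ sense north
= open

~$ push north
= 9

~$ move north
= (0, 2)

~$ sense east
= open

~$ push east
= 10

~$ move east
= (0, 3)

~$ sense east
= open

~$ push east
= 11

~$ move east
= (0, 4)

~$ sense east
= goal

~$ move east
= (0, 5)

Answer: (0, 5)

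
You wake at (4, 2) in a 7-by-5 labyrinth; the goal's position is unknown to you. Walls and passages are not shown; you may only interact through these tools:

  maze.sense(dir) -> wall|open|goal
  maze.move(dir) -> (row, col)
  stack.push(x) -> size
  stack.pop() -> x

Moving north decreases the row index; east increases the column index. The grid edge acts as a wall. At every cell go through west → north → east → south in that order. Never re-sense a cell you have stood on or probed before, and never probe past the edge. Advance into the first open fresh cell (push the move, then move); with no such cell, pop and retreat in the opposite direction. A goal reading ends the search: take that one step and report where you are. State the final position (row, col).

% maze.sense(dir='west') == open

% stack.push(x='west') == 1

% maze.move(dir='west') == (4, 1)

% maze.sense(dir='west') == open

% stack.push(x='west') == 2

% maze.move(dir='west') == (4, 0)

% maze.sense(dir='north') == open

% stack.push(x='north') == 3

% maze.move(dir='north') == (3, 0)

% maze.sense(dir='north') == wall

% maze.sense(dir='east') == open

% stack.push(x='east') == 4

% maze.move(dir='east') == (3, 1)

% maze.sense(dir='north') == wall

% maze.sense(dir='east') == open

% stack.push(x='east') == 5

% maze.move(dir='east') == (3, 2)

% maze.sense(dir='north') == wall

% maze.sense(dir='east') == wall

% stack.pop() == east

% maze.move(dir='west') == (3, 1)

% stack.pop() == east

% maze.move(dir='west') == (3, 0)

% stack.pop() == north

% maze.move(dir='south') == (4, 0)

% maze.sense(dir='south') == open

% stack.push(x='south') == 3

% maze.move(dir='south') == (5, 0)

% maze.sense(dir='east') == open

% stack.push(x='east') == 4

% maze.move(dir='east') == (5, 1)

% maze.sense(dir='east') == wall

% maze.sense(dir='south') == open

% stack.push(x='south') == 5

% maze.move(dir='south') == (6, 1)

% maze.sense(dir='west') == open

% stack.push(x='west') == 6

% maze.move(dir='west') == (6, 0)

% stack.pop() == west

% maze.move(dir='east') == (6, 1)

% maze.sense(dir='east') == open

% stack.push(x='east') == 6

% maze.move(dir='east') == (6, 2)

% maze.sense(dir='east') == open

% stack.push(x='east') == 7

% maze.move(dir='east') == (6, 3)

% maze.sense(dir='north') == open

% stack.push(x='north') == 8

% maze.move(dir='north') == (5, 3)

% maze.sense(dir='north') == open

% stack.push(x='north') == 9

% maze.move(dir='north') == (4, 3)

% maze.sense(dir='east') == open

% stack.push(x='east') == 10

% maze.move(dir='east') == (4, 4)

% maze.sense(dir='north') == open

% stack.push(x='north') == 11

% maze.move(dir='north') == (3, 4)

% maze.sense(dir='north') == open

% stack.push(x='north') == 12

% maze.move(dir='north') == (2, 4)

% maze.sense(dir='west') == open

% stack.push(x='west') == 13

% maze.move(dir='west') == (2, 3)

% maze.sense(dir='north') == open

% stack.push(x='north') == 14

% maze.move(dir='north') == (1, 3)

% maze.sense(dir='west') == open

% stack.push(x='west') == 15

% maze.move(dir='west') == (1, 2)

% maze.sense(dir='west') == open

% stack.push(x='west') == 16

% maze.move(dir='west') == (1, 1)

% maze.sense(dir='west') == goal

% maze.move(dir='west') == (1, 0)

Answer: (1, 0)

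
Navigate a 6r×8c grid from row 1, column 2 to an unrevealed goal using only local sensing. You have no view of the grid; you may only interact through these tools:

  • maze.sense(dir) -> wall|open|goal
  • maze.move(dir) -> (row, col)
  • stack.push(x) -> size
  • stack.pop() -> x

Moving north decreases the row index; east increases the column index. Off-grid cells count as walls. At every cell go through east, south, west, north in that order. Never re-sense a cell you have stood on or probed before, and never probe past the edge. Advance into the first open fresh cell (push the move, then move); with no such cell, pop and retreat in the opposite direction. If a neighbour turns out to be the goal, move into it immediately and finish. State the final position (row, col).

-> sense(dir→east)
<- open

-> push(x→east)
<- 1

-> move(dir→east)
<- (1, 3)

-> sense(dir→east)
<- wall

-> sense(dir→south)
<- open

-> push(x→south)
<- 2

-> move(dir→south)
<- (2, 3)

-> sense(dir→east)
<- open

-> push(x→east)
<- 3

-> move(dir→east)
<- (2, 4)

-> sense(dir→east)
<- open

-> push(x→east)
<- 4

-> move(dir→east)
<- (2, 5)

-> sense(dir→east)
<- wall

-> sense(dir→south)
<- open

-> push(x→south)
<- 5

-> move(dir→south)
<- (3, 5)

-> sense(dir→east)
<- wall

-> sense(dir→south)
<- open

-> push(x→south)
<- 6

-> move(dir→south)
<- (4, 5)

-> sense(dir→east)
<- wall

-> sense(dir→south)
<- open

-> push(x→south)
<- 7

-> move(dir→south)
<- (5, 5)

-> sense(dir→east)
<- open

-> push(x→east)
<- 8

-> move(dir→east)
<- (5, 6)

-> sense(dir→east)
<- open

-> push(x→east)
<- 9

-> move(dir→east)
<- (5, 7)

-> sense(dir→north)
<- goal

-> move(dir→north)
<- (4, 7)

Answer: (4, 7)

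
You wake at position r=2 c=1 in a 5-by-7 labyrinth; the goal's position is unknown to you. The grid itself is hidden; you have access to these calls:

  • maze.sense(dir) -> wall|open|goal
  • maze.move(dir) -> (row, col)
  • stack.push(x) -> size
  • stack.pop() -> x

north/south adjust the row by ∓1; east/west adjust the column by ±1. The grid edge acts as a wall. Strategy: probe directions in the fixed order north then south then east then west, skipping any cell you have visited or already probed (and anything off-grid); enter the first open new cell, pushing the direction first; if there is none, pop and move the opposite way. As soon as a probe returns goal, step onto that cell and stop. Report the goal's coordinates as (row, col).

% 1. maze.sense(dir→north) ~> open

% 2. stack.push(x→north) ~> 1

% 3. maze.move(dir→north) ~> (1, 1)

% 4. maze.sense(dir→north) ~> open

% 5. stack.push(x→north) ~> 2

% 6. maze.move(dir→north) ~> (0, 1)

% 7. maze.sense(dir→east) ~> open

% 8. stack.push(x→east) ~> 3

% 9. maze.move(dir→east) ~> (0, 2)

% 10. maze.sense(dir→south) ~> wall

% 11. maze.sense(dir→east) ~> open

% 12. stack.push(x→east) ~> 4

% 13. maze.move(dir→east) ~> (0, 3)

% 14. maze.sense(dir→south) ~> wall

% 15. maze.sense(dir→east) ~> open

% 16. stack.push(x→east) ~> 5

% 17. maze.move(dir→east) ~> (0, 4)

% 18. maze.sense(dir→south) ~> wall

% 19. maze.sense(dir→east) ~> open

% 20. stack.push(x→east) ~> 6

% 21. maze.move(dir→east) ~> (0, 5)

% 22. maze.sense(dir→south) ~> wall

% 23. maze.sense(dir→east) ~> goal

% 24. maze.move(dir→east) ~> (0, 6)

Answer: (0, 6)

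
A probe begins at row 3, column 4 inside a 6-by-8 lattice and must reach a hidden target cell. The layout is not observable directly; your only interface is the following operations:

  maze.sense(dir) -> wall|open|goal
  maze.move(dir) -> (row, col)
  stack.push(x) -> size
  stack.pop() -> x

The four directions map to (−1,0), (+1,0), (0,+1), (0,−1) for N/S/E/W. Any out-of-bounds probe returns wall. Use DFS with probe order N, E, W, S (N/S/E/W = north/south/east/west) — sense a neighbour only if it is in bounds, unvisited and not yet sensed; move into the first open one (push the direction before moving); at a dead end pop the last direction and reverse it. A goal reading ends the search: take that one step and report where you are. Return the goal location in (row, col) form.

% 1. maze.sense(dir→north) == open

% 2. stack.push(x→north) == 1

% 3. maze.move(dir→north) == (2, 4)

% 4. maze.sense(dir→north) == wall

% 5. maze.sense(dir→east) == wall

% 6. maze.sense(dir→west) == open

% 7. stack.push(x→west) == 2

% 8. maze.move(dir→west) == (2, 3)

% 9. maze.sense(dir→north) == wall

% 10. maze.sense(dir→west) == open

% 11. stack.push(x→west) == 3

% 12. maze.move(dir→west) == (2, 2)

% 13. maze.sense(dir→north) == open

% 14. stack.push(x→north) == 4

% 15. maze.move(dir→north) == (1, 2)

% 16. maze.sense(dir→north) == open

% 17. stack.push(x→north) == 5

% 18. maze.move(dir→north) == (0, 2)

% 19. maze.sense(dir→east) == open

% 20. stack.push(x→east) == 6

% 21. maze.move(dir→east) == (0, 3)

% 22. maze.sense(dir→east) == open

% 23. stack.push(x→east) == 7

% 24. maze.move(dir→east) == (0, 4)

% 25. maze.sense(dir→east) == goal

% 26. maze.move(dir→east) == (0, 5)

Answer: (0, 5)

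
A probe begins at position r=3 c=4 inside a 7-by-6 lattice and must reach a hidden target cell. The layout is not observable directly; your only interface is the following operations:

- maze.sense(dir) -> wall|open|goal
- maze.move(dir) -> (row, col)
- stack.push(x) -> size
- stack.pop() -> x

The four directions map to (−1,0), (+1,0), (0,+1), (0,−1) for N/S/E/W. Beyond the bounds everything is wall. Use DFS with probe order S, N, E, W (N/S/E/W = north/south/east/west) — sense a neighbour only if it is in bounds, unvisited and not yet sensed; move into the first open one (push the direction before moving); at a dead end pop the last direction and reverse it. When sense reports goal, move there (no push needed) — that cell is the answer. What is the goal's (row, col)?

Step: sense[dir=south]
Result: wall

Step: sense[dir=north]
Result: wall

Step: sense[dir=east]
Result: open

Step: push[x=east]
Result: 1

Step: move[dir=east]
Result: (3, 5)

Step: sense[dir=south]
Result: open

Step: push[x=south]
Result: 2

Step: move[dir=south]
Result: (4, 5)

Step: sense[dir=south]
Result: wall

Step: pop[]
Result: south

Step: move[dir=north]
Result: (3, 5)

Step: sense[dir=north]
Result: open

Step: push[x=north]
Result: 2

Step: move[dir=north]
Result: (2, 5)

Step: sense[dir=north]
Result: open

Step: push[x=north]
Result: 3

Step: move[dir=north]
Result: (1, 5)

Step: sense[dir=north]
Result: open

Step: push[x=north]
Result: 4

Step: move[dir=north]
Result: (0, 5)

Step: sense[dir=west]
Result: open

Step: push[x=west]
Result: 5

Step: move[dir=west]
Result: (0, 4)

Step: sense[dir=south]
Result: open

Step: push[x=south]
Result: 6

Step: move[dir=south]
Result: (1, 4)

Step: sense[dir=west]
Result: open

Step: push[x=west]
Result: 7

Step: move[dir=west]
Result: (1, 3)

Step: sense[dir=south]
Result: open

Step: push[x=south]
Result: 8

Step: move[dir=south]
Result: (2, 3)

Step: sense[dir=south]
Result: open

Step: push[x=south]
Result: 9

Step: move[dir=south]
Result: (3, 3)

Step: sense[dir=south]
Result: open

Step: push[x=south]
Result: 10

Step: move[dir=south]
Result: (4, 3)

Step: sense[dir=south]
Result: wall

Step: sense[dir=west]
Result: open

Step: push[x=west]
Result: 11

Step: move[dir=west]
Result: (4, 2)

Step: sense[dir=south]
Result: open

Step: push[x=south]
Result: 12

Step: move[dir=south]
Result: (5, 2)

Step: sense[dir=south]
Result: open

Step: push[x=south]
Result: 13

Step: move[dir=south]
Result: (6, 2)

Step: sense[dir=east]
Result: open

Step: push[x=east]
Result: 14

Step: move[dir=east]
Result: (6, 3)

Step: sense[dir=east]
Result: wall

Step: pop[]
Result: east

Step: move[dir=west]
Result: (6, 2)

Step: sense[dir=west]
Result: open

Step: push[x=west]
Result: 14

Step: move[dir=west]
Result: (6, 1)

Step: sense[dir=north]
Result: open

Step: push[x=north]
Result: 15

Step: move[dir=north]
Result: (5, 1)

Step: sense[dir=north]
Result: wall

Step: sense[dir=west]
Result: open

Step: push[x=west]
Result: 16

Step: move[dir=west]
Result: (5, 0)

Step: sense[dir=south]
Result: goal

Step: move[dir=south]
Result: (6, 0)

Answer: (6, 0)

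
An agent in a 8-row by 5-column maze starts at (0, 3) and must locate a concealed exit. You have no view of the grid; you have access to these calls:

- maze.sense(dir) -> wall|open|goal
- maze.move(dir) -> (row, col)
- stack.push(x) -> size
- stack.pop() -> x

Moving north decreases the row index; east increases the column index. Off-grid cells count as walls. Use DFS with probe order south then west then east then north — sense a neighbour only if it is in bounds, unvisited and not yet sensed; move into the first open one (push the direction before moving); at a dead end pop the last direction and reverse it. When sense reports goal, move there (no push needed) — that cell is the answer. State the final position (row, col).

[in] sense dir: south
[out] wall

[in] sense dir: west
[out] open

[in] push x: west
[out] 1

[in] move dir: west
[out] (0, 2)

[in] sense dir: south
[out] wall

[in] sense dir: west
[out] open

[in] push x: west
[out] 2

[in] move dir: west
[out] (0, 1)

[in] sense dir: south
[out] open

[in] push x: south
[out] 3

[in] move dir: south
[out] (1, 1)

[in] sense dir: south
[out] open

[in] push x: south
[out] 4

[in] move dir: south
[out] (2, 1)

[in] sense dir: south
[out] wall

[in] sense dir: west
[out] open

[in] push x: west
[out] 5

[in] move dir: west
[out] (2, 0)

[in] sense dir: south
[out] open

[in] push x: south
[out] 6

[in] move dir: south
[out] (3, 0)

[in] sense dir: south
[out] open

[in] push x: south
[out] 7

[in] move dir: south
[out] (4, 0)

[in] sense dir: south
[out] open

[in] push x: south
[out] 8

[in] move dir: south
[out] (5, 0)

[in] sense dir: south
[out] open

[in] push x: south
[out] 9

[in] move dir: south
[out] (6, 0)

[in] sense dir: south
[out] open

[in] push x: south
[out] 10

[in] move dir: south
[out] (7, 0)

[in] sense dir: east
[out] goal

[in] move dir: east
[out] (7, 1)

Answer: (7, 1)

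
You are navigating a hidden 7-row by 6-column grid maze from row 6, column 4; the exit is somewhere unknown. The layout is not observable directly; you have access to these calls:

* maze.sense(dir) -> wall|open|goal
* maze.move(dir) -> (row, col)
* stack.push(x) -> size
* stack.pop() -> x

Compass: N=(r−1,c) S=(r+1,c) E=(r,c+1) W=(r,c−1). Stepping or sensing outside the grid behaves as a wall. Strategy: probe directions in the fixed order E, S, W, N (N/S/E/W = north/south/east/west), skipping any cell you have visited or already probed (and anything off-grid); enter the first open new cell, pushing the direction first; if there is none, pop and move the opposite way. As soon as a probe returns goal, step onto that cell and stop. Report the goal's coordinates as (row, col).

Step: maze.sense[dir→east]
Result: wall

Step: maze.sense[dir→west]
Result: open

Step: stack.push[x→west]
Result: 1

Step: maze.move[dir→west]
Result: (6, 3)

Step: maze.sense[dir→west]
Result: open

Step: stack.push[x→west]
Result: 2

Step: maze.move[dir→west]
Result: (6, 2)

Step: maze.sense[dir→west]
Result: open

Step: stack.push[x→west]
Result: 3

Step: maze.move[dir→west]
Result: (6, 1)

Step: maze.sense[dir→west]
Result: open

Step: stack.push[x→west]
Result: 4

Step: maze.move[dir→west]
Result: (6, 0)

Step: maze.sense[dir→north]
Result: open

Step: stack.push[x→north]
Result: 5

Step: maze.move[dir→north]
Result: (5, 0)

Step: maze.sense[dir→east]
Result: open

Step: stack.push[x→east]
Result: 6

Step: maze.move[dir→east]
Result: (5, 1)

Step: maze.sense[dir→east]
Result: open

Step: stack.push[x→east]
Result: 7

Step: maze.move[dir→east]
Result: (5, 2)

Step: maze.sense[dir→east]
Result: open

Step: stack.push[x→east]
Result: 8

Step: maze.move[dir→east]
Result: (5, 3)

Step: maze.sense[dir→east]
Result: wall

Step: maze.sense[dir→north]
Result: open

Step: stack.push[x→north]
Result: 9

Step: maze.move[dir→north]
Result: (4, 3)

Step: maze.sense[dir→east]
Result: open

Step: stack.push[x→east]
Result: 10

Step: maze.move[dir→east]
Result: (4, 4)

Step: maze.sense[dir→east]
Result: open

Step: stack.push[x→east]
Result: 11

Step: maze.move[dir→east]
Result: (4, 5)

Step: maze.sense[dir→south]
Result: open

Step: stack.push[x→south]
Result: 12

Step: maze.move[dir→south]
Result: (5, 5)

Step: stack.pop[]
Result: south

Step: maze.move[dir→north]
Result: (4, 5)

Step: maze.sense[dir→north]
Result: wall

Step: stack.pop[]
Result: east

Step: maze.move[dir→west]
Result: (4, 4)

Step: maze.sense[dir→north]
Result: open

Step: stack.push[x→north]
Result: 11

Step: maze.move[dir→north]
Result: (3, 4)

Step: maze.sense[dir→west]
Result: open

Step: stack.push[x→west]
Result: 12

Step: maze.move[dir→west]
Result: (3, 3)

Step: maze.sense[dir→west]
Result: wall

Step: maze.sense[dir→north]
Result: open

Step: stack.push[x→north]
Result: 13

Step: maze.move[dir→north]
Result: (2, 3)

Step: maze.sense[dir→east]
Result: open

Step: stack.push[x→east]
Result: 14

Step: maze.move[dir→east]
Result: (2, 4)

Step: maze.sense[dir→east]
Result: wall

Step: maze.sense[dir→north]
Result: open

Step: stack.push[x→north]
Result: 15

Step: maze.move[dir→north]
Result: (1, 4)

Step: maze.sense[dir→east]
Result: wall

Step: maze.sense[dir→west]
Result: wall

Step: maze.sense[dir→north]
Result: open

Step: stack.push[x→north]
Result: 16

Step: maze.move[dir→north]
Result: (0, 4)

Step: maze.sense[dir→east]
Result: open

Step: stack.push[x→east]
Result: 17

Step: maze.move[dir→east]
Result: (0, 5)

Step: stack.pop[]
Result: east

Step: maze.move[dir→west]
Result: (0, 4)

Step: maze.sense[dir→west]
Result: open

Step: stack.push[x→west]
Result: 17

Step: maze.move[dir→west]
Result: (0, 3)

Step: maze.sense[dir→west]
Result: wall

Step: stack.pop[]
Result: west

Step: maze.move[dir→east]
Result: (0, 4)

Step: stack.pop[]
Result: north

Step: maze.move[dir→south]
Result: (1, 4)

Step: stack.pop[]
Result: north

Step: maze.move[dir→south]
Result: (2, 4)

Step: stack.pop[]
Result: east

Step: maze.move[dir→west]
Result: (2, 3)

Step: maze.sense[dir→west]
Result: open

Step: stack.push[x→west]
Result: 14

Step: maze.move[dir→west]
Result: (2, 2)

Step: maze.sense[dir→west]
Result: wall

Step: maze.sense[dir→north]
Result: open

Step: stack.push[x→north]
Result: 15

Step: maze.move[dir→north]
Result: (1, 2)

Step: maze.sense[dir→west]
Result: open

Step: stack.push[x→west]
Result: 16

Step: maze.move[dir→west]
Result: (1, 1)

Step: maze.sense[dir→west]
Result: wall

Step: maze.sense[dir→north]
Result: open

Step: stack.push[x→north]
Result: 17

Step: maze.move[dir→north]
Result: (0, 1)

Step: maze.sense[dir→west]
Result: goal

Step: maze.move[dir→west]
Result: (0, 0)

Answer: (0, 0)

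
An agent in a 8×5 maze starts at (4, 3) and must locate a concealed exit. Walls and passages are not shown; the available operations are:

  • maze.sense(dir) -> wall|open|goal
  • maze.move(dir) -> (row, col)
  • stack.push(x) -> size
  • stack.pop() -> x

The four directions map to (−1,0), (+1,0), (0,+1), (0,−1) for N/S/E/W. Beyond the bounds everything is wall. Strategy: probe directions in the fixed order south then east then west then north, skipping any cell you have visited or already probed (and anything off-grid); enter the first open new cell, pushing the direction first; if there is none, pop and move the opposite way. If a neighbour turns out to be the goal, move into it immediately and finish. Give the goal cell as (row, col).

I try maze.sense using dir=south, → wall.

Now I run maze.sense using dir=east, giving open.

Calling stack.push using x=east, and get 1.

Using maze.move using dir=east, and see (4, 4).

I use maze.sense using dir=south, yielding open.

Next I call stack.push using x=south, yielding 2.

Using maze.move using dir=south, → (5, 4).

Calling maze.sense using dir=south, : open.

Using stack.push using x=south, — result: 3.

Next I call maze.move using dir=south, → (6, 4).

Invoking maze.sense using dir=south, which returns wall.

I call maze.sense using dir=west, and get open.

Calling stack.push using x=west, and observe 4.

Using maze.move using dir=west, → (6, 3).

Calling maze.sense using dir=south, and get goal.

I use maze.move using dir=south, which returns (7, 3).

Answer: (7, 3)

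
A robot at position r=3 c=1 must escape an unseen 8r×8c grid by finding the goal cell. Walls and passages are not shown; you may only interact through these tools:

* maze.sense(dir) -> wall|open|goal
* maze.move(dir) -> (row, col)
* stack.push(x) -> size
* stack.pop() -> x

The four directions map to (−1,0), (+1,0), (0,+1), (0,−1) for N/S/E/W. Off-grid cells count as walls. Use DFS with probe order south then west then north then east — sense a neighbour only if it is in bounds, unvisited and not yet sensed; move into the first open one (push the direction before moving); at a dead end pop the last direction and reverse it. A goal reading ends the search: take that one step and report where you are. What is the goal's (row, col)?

;; maze.sense(dir=south) == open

;; stack.push(x=south) == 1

;; maze.move(dir=south) == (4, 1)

;; maze.sense(dir=south) == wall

;; maze.sense(dir=west) == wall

;; maze.sense(dir=east) == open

;; stack.push(x=east) == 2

;; maze.move(dir=east) == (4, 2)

;; maze.sense(dir=south) == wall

;; maze.sense(dir=north) == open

;; stack.push(x=north) == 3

;; maze.move(dir=north) == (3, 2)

;; maze.sense(dir=north) == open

;; stack.push(x=north) == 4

;; maze.move(dir=north) == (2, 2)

;; maze.sense(dir=west) == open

;; stack.push(x=west) == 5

;; maze.move(dir=west) == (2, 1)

;; maze.sense(dir=west) == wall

;; maze.sense(dir=north) == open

;; stack.push(x=north) == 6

;; maze.move(dir=north) == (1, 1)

;; maze.sense(dir=west) == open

;; stack.push(x=west) == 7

;; maze.move(dir=west) == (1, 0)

;; maze.sense(dir=north) == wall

;; stack.pop() == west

;; maze.move(dir=east) == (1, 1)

;; maze.sense(dir=north) == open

;; stack.push(x=north) == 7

;; maze.move(dir=north) == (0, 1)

;; maze.sense(dir=east) == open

;; stack.push(x=east) == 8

;; maze.move(dir=east) == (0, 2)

;; maze.sense(dir=south) == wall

;; maze.sense(dir=east) == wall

;; stack.pop() == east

;; maze.move(dir=west) == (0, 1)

;; stack.pop() == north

;; maze.move(dir=south) == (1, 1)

;; stack.pop() == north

;; maze.move(dir=south) == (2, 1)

;; stack.pop() == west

;; maze.move(dir=east) == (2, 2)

;; maze.sense(dir=east) == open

;; stack.push(x=east) == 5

;; maze.move(dir=east) == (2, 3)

;; maze.sense(dir=south) == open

;; stack.push(x=south) == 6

;; maze.move(dir=south) == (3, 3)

;; maze.sense(dir=south) == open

;; stack.push(x=south) == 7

;; maze.move(dir=south) == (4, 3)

;; maze.sense(dir=south) == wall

;; maze.sense(dir=east) == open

;; stack.push(x=east) == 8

;; maze.move(dir=east) == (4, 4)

;; maze.sense(dir=south) == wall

;; maze.sense(dir=north) == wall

;; maze.sense(dir=east) == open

;; stack.push(x=east) == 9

;; maze.move(dir=east) == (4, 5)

;; maze.sense(dir=south) == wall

;; maze.sense(dir=north) == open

;; stack.push(x=north) == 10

;; maze.move(dir=north) == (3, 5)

;; maze.sense(dir=north) == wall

;; maze.sense(dir=east) == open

;; stack.push(x=east) == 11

;; maze.move(dir=east) == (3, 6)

;; maze.sense(dir=south) == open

;; stack.push(x=south) == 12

;; maze.move(dir=south) == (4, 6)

;; maze.sense(dir=south) == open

;; stack.push(x=south) == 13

;; maze.move(dir=south) == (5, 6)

;; maze.sense(dir=south) == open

;; stack.push(x=south) == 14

;; maze.move(dir=south) == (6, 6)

;; maze.sense(dir=south) == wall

;; maze.sense(dir=west) == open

;; stack.push(x=west) == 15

;; maze.move(dir=west) == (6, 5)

;; maze.sense(dir=south) == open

;; stack.push(x=south) == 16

;; maze.move(dir=south) == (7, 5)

;; maze.sense(dir=west) == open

;; stack.push(x=west) == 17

;; maze.move(dir=west) == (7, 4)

;; maze.sense(dir=west) == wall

;; maze.sense(dir=north) == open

;; stack.push(x=north) == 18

;; maze.move(dir=north) == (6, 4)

;; maze.sense(dir=west) == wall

;; stack.pop() == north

;; maze.move(dir=south) == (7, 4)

;; stack.pop() == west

;; maze.move(dir=east) == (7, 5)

;; stack.pop() == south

;; maze.move(dir=north) == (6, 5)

;; stack.pop() == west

;; maze.move(dir=east) == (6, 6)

;; maze.sense(dir=east) == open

;; stack.push(x=east) == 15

;; maze.move(dir=east) == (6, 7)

;; maze.sense(dir=south) == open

;; stack.push(x=south) == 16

;; maze.move(dir=south) == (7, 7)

;; stack.pop() == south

;; maze.move(dir=north) == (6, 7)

;; maze.sense(dir=north) == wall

;; stack.pop() == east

;; maze.move(dir=west) == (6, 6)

;; stack.pop() == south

;; maze.move(dir=north) == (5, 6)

;; stack.pop() == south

;; maze.move(dir=north) == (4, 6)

;; maze.sense(dir=east) == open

;; stack.push(x=east) == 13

;; maze.move(dir=east) == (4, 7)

;; maze.sense(dir=north) == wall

;; stack.pop() == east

;; maze.move(dir=west) == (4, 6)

;; stack.pop() == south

;; maze.move(dir=north) == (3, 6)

;; maze.sense(dir=north) == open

;; stack.push(x=north) == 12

;; maze.move(dir=north) == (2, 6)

;; maze.sense(dir=north) == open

;; stack.push(x=north) == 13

;; maze.move(dir=north) == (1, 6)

;; maze.sense(dir=west) == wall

;; maze.sense(dir=north) == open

;; stack.push(x=north) == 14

;; maze.move(dir=north) == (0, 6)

;; maze.sense(dir=west) == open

;; stack.push(x=west) == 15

;; maze.move(dir=west) == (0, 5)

;; maze.sense(dir=west) == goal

;; maze.move(dir=west) == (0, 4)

Answer: (0, 4)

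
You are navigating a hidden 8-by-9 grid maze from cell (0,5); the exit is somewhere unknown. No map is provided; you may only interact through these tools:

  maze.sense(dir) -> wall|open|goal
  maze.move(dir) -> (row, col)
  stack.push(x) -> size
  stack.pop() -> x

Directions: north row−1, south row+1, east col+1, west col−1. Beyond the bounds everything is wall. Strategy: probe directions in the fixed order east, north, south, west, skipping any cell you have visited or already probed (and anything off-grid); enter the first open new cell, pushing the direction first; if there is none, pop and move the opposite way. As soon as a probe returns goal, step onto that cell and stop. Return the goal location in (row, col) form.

% maze.sense east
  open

% stack.push east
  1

% maze.move east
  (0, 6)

% maze.sense east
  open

% stack.push east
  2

% maze.move east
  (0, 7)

% maze.sense east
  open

% stack.push east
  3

% maze.move east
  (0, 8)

% maze.sense south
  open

% stack.push south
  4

% maze.move south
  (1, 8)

% maze.sense south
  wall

% maze.sense west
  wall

% stack.pop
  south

% maze.move north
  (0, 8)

% stack.pop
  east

% maze.move west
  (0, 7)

% stack.pop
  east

% maze.move west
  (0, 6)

% maze.sense south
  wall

% stack.pop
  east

% maze.move west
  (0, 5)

% maze.sense south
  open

% stack.push south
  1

% maze.move south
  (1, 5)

% maze.sense south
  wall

% maze.sense west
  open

% stack.push west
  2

% maze.move west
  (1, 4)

% maze.sense north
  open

% stack.push north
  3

% maze.move north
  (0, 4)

% maze.sense west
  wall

% stack.pop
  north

% maze.move south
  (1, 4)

% maze.sense south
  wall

% maze.sense west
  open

% stack.push west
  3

% maze.move west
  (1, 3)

% maze.sense south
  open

% stack.push south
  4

% maze.move south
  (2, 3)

% maze.sense south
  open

% stack.push south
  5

% maze.move south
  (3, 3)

% maze.sense east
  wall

% maze.sense south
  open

% stack.push south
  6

% maze.move south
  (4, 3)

% maze.sense east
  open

% stack.push east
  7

% maze.move east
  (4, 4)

% maze.sense east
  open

% stack.push east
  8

% maze.move east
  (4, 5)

% maze.sense east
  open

% stack.push east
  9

% maze.move east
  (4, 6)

% maze.sense east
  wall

% maze.sense north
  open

% stack.push north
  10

% maze.move north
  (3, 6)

% maze.sense east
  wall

% maze.sense north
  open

% stack.push north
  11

% maze.move north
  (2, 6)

% maze.sense east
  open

% stack.push east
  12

% maze.move east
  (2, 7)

% stack.pop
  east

% maze.move west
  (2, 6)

% stack.pop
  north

% maze.move south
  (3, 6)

% maze.sense west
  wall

% stack.pop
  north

% maze.move south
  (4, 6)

% maze.sense south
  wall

% stack.pop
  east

% maze.move west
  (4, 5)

% maze.sense south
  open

% stack.push south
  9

% maze.move south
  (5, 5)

% maze.sense south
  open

% stack.push south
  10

% maze.move south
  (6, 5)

% maze.sense east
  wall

% maze.sense south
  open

% stack.push south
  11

% maze.move south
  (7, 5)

% maze.sense east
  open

% stack.push east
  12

% maze.move east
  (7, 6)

% maze.sense east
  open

% stack.push east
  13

% maze.move east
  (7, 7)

% maze.sense east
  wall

% maze.sense north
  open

% stack.push north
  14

% maze.move north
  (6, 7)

% maze.sense east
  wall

% maze.sense north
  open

% stack.push north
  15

% maze.move north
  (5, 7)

% maze.sense east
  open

% stack.push east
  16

% maze.move east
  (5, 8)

% maze.sense north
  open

% stack.push north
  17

% maze.move north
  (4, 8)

% maze.sense north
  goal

% maze.move north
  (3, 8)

Answer: (3, 8)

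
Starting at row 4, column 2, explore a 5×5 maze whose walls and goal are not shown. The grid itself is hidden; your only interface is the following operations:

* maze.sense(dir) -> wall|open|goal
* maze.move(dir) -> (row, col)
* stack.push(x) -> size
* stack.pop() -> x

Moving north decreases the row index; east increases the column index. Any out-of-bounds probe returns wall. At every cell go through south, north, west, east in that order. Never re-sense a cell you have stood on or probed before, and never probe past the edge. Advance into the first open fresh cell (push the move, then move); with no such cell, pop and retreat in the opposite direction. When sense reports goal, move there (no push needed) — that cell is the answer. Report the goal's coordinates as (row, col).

% maze.sense(dir='north') ~> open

% stack.push(x='north') ~> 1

% maze.move(dir='north') ~> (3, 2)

% maze.sense(dir='north') ~> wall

% maze.sense(dir='west') ~> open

% stack.push(x='west') ~> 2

% maze.move(dir='west') ~> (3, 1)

% maze.sense(dir='south') ~> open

% stack.push(x='south') ~> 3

% maze.move(dir='south') ~> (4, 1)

% maze.sense(dir='west') ~> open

% stack.push(x='west') ~> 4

% maze.move(dir='west') ~> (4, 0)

% maze.sense(dir='north') ~> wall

% stack.pop() ~> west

% maze.move(dir='east') ~> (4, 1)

% stack.pop() ~> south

% maze.move(dir='north') ~> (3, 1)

% maze.sense(dir='north') ~> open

% stack.push(x='north') ~> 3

% maze.move(dir='north') ~> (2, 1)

% maze.sense(dir='north') ~> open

% stack.push(x='north') ~> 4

% maze.move(dir='north') ~> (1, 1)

% maze.sense(dir='north') ~> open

% stack.push(x='north') ~> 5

% maze.move(dir='north') ~> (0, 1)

% maze.sense(dir='west') ~> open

% stack.push(x='west') ~> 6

% maze.move(dir='west') ~> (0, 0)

% maze.sense(dir='south') ~> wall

% stack.pop() ~> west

% maze.move(dir='east') ~> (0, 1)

% maze.sense(dir='east') ~> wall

% stack.pop() ~> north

% maze.move(dir='south') ~> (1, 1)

% maze.sense(dir='east') ~> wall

% stack.pop() ~> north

% maze.move(dir='south') ~> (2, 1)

% maze.sense(dir='west') ~> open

% stack.push(x='west') ~> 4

% maze.move(dir='west') ~> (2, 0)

% stack.pop() ~> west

% maze.move(dir='east') ~> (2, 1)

% stack.pop() ~> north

% maze.move(dir='south') ~> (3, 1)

% stack.pop() ~> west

% maze.move(dir='east') ~> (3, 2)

% maze.sense(dir='east') ~> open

% stack.push(x='east') ~> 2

% maze.move(dir='east') ~> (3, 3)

% maze.sense(dir='south') ~> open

% stack.push(x='south') ~> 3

% maze.move(dir='south') ~> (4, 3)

% maze.sense(dir='east') ~> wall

% stack.pop() ~> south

% maze.move(dir='north') ~> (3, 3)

% maze.sense(dir='north') ~> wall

% maze.sense(dir='east') ~> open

% stack.push(x='east') ~> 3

% maze.move(dir='east') ~> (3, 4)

% maze.sense(dir='north') ~> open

% stack.push(x='north') ~> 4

% maze.move(dir='north') ~> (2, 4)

% maze.sense(dir='north') ~> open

% stack.push(x='north') ~> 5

% maze.move(dir='north') ~> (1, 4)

% maze.sense(dir='north') ~> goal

% maze.move(dir='north') ~> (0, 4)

Answer: (0, 4)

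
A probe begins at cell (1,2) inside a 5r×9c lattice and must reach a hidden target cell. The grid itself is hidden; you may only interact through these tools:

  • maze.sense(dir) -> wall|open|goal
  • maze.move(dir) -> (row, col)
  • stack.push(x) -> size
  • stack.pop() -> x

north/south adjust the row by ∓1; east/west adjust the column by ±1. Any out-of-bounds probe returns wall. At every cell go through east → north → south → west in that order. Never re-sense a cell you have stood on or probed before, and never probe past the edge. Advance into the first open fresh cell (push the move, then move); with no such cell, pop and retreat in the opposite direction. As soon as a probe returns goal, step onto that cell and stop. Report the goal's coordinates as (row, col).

% 1. maze.sense(dir='east') ~> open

% 2. stack.push(x='east') ~> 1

% 3. maze.move(dir='east') ~> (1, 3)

% 4. maze.sense(dir='east') ~> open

% 5. stack.push(x='east') ~> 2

% 6. maze.move(dir='east') ~> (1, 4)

% 7. maze.sense(dir='east') ~> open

% 8. stack.push(x='east') ~> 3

% 9. maze.move(dir='east') ~> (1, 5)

% 10. maze.sense(dir='east') ~> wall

% 11. maze.sense(dir='north') ~> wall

% 12. maze.sense(dir='south') ~> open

% 13. stack.push(x='south') ~> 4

% 14. maze.move(dir='south') ~> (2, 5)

% 15. maze.sense(dir='east') ~> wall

% 16. maze.sense(dir='south') ~> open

% 17. stack.push(x='south') ~> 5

% 18. maze.move(dir='south') ~> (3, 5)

% 19. maze.sense(dir='east') ~> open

% 20. stack.push(x='east') ~> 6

% 21. maze.move(dir='east') ~> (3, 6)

% 22. maze.sense(dir='east') ~> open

% 23. stack.push(x='east') ~> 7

% 24. maze.move(dir='east') ~> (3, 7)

% 25. maze.sense(dir='east') ~> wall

% 26. maze.sense(dir='north') ~> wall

% 27. maze.sense(dir='south') ~> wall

% 28. stack.pop() ~> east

% 29. maze.move(dir='west') ~> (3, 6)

% 30. maze.sense(dir='south') ~> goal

% 31. maze.move(dir='south') ~> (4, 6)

Answer: (4, 6)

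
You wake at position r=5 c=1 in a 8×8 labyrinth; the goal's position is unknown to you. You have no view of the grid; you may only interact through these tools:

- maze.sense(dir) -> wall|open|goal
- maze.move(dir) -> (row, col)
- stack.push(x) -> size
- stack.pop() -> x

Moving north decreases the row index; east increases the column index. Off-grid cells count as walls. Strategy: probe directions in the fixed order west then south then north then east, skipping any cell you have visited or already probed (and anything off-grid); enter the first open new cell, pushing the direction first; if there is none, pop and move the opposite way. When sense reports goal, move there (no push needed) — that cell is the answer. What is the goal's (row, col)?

Act: maze.sense[dir=west]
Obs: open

Act: stack.push[x=west]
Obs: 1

Act: maze.move[dir=west]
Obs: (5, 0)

Act: maze.sense[dir=south]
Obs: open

Act: stack.push[x=south]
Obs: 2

Act: maze.move[dir=south]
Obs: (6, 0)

Act: maze.sense[dir=south]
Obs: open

Act: stack.push[x=south]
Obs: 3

Act: maze.move[dir=south]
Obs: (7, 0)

Act: maze.sense[dir=east]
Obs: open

Act: stack.push[x=east]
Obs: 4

Act: maze.move[dir=east]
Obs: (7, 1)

Act: maze.sense[dir=north]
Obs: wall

Act: maze.sense[dir=east]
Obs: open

Act: stack.push[x=east]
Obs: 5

Act: maze.move[dir=east]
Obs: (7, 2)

Act: maze.sense[dir=north]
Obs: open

Act: stack.push[x=north]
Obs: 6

Act: maze.move[dir=north]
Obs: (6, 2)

Act: maze.sense[dir=north]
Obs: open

Act: stack.push[x=north]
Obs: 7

Act: maze.move[dir=north]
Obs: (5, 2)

Act: maze.sense[dir=north]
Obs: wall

Act: maze.sense[dir=east]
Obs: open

Act: stack.push[x=east]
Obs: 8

Act: maze.move[dir=east]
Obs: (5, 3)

Act: maze.sense[dir=south]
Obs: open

Act: stack.push[x=south]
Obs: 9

Act: maze.move[dir=south]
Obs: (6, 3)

Act: maze.sense[dir=south]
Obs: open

Act: stack.push[x=south]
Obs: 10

Act: maze.move[dir=south]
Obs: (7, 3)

Act: maze.sense[dir=east]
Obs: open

Act: stack.push[x=east]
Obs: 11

Act: maze.move[dir=east]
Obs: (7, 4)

Act: maze.sense[dir=north]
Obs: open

Act: stack.push[x=north]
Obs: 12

Act: maze.move[dir=north]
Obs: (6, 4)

Act: maze.sense[dir=north]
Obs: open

Act: stack.push[x=north]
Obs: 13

Act: maze.move[dir=north]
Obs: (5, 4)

Act: maze.sense[dir=north]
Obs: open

Act: stack.push[x=north]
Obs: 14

Act: maze.move[dir=north]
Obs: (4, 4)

Act: maze.sense[dir=west]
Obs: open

Act: stack.push[x=west]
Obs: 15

Act: maze.move[dir=west]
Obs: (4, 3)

Act: maze.sense[dir=north]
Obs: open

Act: stack.push[x=north]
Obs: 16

Act: maze.move[dir=north]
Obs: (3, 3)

Act: maze.sense[dir=west]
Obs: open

Act: stack.push[x=west]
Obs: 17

Act: maze.move[dir=west]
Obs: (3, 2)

Act: maze.sense[dir=west]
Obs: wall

Act: maze.sense[dir=north]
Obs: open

Act: stack.push[x=north]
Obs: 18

Act: maze.move[dir=north]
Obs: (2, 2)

Act: maze.sense[dir=west]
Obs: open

Act: stack.push[x=west]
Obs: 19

Act: maze.move[dir=west]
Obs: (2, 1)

Act: maze.sense[dir=west]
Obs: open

Act: stack.push[x=west]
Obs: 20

Act: maze.move[dir=west]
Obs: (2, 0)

Act: maze.sense[dir=south]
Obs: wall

Act: maze.sense[dir=north]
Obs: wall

Act: stack.pop[]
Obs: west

Act: maze.move[dir=east]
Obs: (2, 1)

Act: maze.sense[dir=north]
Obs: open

Act: stack.push[x=north]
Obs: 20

Act: maze.move[dir=north]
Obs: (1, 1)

Act: maze.sense[dir=north]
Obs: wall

Act: maze.sense[dir=east]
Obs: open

Act: stack.push[x=east]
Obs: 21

Act: maze.move[dir=east]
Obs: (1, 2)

Act: maze.sense[dir=north]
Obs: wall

Act: maze.sense[dir=east]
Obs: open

Act: stack.push[x=east]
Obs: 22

Act: maze.move[dir=east]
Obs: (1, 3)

Act: maze.sense[dir=south]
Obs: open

Act: stack.push[x=south]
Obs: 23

Act: maze.move[dir=south]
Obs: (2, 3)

Act: maze.sense[dir=east]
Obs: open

Act: stack.push[x=east]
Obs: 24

Act: maze.move[dir=east]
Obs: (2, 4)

Act: maze.sense[dir=south]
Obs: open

Act: stack.push[x=south]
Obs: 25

Act: maze.move[dir=south]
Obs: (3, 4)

Act: maze.sense[dir=east]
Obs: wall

Act: stack.pop[]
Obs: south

Act: maze.move[dir=north]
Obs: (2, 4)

Act: maze.sense[dir=north]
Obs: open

Act: stack.push[x=north]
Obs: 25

Act: maze.move[dir=north]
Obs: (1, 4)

Act: maze.sense[dir=north]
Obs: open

Act: stack.push[x=north]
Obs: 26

Act: maze.move[dir=north]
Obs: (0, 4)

Act: maze.sense[dir=west]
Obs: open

Act: stack.push[x=west]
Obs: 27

Act: maze.move[dir=west]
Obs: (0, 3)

Act: stack.pop[]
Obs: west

Act: maze.move[dir=east]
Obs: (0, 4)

Act: maze.sense[dir=east]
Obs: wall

Act: stack.pop[]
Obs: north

Act: maze.move[dir=south]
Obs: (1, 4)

Act: maze.sense[dir=east]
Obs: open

Act: stack.push[x=east]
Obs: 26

Act: maze.move[dir=east]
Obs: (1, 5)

Act: maze.sense[dir=south]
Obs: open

Act: stack.push[x=south]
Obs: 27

Act: maze.move[dir=south]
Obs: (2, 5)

Act: maze.sense[dir=east]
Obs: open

Act: stack.push[x=east]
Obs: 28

Act: maze.move[dir=east]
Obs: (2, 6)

Act: maze.sense[dir=south]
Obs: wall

Act: maze.sense[dir=north]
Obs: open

Act: stack.push[x=north]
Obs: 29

Act: maze.move[dir=north]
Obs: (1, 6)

Act: maze.sense[dir=north]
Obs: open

Act: stack.push[x=north]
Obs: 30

Act: maze.move[dir=north]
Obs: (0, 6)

Act: maze.sense[dir=east]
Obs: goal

Act: maze.move[dir=east]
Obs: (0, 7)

Answer: (0, 7)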